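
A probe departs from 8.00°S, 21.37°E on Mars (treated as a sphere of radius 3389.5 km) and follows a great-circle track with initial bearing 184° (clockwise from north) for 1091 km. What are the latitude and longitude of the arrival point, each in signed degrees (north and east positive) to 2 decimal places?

Angular distance δ = d/R = 1091/3389.5 = 0.32188 rad; initial bearing θ = 3.2114 rad.
sin φ₂ = sin φ₁ cos δ + cos φ₁ sin δ cos θ = (-0.1392)(0.9486) + (0.9903)(0.3163)(-0.9976) = -0.4445, so φ₂ = -26.39°.
Δλ = atan2(sin θ sin δ cos φ₁, cos δ − sin φ₁ sin φ₂) = atan2(-0.0219, 0.8868) = -1.412°.
λ₂ = 21.370° − 1.412° = 19.96°.

-26.39°, 19.96°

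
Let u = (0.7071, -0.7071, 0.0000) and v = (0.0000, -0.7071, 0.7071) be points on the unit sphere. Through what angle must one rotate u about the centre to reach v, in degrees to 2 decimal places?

60.00°

u·v = 0.5000; |u| = 1.0000, |v| = 1.0000.
cos θ = (u·v)/(|u||v|) = 0.5000, so θ = 60.00°.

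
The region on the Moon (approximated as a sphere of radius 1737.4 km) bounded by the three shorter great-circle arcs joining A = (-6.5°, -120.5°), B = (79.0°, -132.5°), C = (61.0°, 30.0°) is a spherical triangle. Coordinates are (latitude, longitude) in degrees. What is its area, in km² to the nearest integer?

Side lengths (central angles): a = 0.6914, b = 2.1156, c = 1.4964 rad; semiperimeter s = 2.1517.
By l'Huilier's theorem, tan(E/4) = √[tan(s/2) tan((s−a)/2) tan((s−b)/2) tan((s−c)/2)], giving spherical excess E = 0.4023 rad.
Area = E·R² = 0.4023 × (1737.4)² ≈ 1214374 km².

1214374 km²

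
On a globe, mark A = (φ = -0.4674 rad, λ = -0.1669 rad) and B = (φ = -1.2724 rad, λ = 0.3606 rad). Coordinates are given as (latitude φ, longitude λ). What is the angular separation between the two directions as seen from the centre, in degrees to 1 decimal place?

48.9°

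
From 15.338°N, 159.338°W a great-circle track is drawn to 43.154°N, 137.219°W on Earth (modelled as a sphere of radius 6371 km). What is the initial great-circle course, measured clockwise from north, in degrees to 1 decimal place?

Δλ = 22.119° = 0.3860 rad.
y = sin Δλ · cos φ₂ = (0.3765)(0.7295) = 0.2747
x = cos φ₁ sin φ₂ − sin φ₁ cos φ₂ cos Δλ = (0.9644)(0.6840) − (0.2645)(0.7295)(0.9264) = 0.4808
θ = atan2(y, x) = 29.74°, so the bearing is 29.7°.

29.7°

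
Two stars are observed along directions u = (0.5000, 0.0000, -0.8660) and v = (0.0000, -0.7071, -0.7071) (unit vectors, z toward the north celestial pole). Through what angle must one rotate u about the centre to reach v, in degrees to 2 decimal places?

52.24°

u·v = 0.6123; |u| = 1.0000, |v| = 1.0000.
cos θ = (u·v)/(|u||v|) = 0.6124, so θ = 52.24°.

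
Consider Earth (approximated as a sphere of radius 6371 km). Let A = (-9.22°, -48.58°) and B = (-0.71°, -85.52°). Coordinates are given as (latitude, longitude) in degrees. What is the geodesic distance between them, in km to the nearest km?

4196 km

In radians: φ₁ = -0.1609, φ₂ = -0.0124, Δλ = -36.940° = -0.6447 rad.
cos c = sin φ₁ sin φ₂ + cos φ₁ cos φ₂ cos Δλ = (-0.1602)(-0.0124) + (0.9871)(0.9999)(0.7993) = 0.79086,
so c = arccos(0.79086) = 0.65858 rad.
Distance = R·c = 6371 × 0.6586 ≈ 4196 km.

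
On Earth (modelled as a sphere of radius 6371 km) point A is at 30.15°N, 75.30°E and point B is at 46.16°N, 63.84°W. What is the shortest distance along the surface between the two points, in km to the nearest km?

Let φ₁ = 0.5262 rad, φ₂ = 0.8056 rad, and Δλ = -2.4285 rad.
cos c = sin φ₁ sin φ₂ + cos φ₁ cos φ₂ cos Δλ = (0.5023)(0.7213) + (0.8647)(0.6926)(-0.7563) = -0.09071,
so c = arccos(-0.09071) = 1.66163 rad.
Distance = R·c = 6371 × 1.6616 ≈ 10586 km.

10586 km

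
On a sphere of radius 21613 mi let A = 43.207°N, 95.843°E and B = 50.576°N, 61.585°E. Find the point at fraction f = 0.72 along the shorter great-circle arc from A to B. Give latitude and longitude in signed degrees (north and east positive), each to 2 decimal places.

Central angle δ = 0.4240 rad. Interpolating on the sphere with fraction f = 0.72:
P = [sin((1−f)δ)·A + sin(fδ)·B] / sin δ = 0.2879·A + 0.7306·B in Cartesian coordinates,
giving P = (0.1994, 0.6168, 0.7614), i.e. latitude 49.59°, longitude 72.08°.

49.59°, 72.08°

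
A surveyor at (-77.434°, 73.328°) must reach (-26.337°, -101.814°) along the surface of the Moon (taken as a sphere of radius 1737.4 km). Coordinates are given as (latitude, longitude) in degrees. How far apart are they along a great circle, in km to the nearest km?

In radians: φ₁ = -1.3515, φ₂ = -0.4597, Δλ = -175.142° = -3.0568 rad.
cos c = sin φ₁ sin φ₂ + cos φ₁ cos φ₂ cos Δλ = (-0.9760)(-0.4437) + (0.2176)(0.8962)(-0.9964) = 0.23874,
so c = arccos(0.23874) = 1.32973 rad.
Distance = R·c = 1737.4 × 1.3297 ≈ 2310 km.

2310 km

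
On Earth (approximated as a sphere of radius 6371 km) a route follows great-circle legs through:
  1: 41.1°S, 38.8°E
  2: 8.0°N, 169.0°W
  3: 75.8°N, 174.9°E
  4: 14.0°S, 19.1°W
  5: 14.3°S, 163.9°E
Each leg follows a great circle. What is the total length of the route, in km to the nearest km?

52974 km

Leg 1→2: central angle 2.4213 rad, distance 15425.9 km.
Leg 2→3: central angle 1.1936 rad, distance 7604.4 km.
Leg 3→4: central angle 2.0550 rad, distance 13092.2 km.
Leg 4→5: central angle 2.6450 rad, distance 16851.0 km.
Total: 15425.9 + 7604.4 + 13092.2 + 16851.0 ≈ 52974 km.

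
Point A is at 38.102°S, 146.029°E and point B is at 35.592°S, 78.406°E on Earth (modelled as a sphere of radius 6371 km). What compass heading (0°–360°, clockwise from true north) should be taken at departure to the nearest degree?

With φ₁ = -0.6650, φ₂ = -0.6212, Δλ = -1.1802 rad, the forward-azimuth formula gives
θ = atan2( sin Δλ cos φ₂ , cos φ₁ sin φ₂ − sin φ₁ cos φ₂ cos Δλ ) = atan2(-0.7519, -0.2670) = -109.55°.
Adding 360° brings this into [0°, 360°): 250°.

250°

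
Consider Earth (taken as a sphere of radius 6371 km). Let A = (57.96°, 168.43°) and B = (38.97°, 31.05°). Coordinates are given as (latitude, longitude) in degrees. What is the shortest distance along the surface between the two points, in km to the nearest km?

8532 km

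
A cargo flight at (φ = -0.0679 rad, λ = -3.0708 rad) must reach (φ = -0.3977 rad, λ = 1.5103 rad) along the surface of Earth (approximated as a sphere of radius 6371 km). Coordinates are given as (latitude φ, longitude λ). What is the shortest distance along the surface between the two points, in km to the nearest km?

10608 km

In radians: φ₁ = -0.0679, φ₂ = -0.3977, Δλ = -97.522° = -1.7021 rad.
cos c = sin φ₁ sin φ₂ + cos φ₁ cos φ₂ cos Δλ = (-0.0678)(-0.3873) + (0.9977)(0.9220)(-0.1309) = -0.09414,
so c = arccos(-0.09414) = 1.66508 rad.
Distance = R·c = 6371 × 1.6651 ≈ 10608 km.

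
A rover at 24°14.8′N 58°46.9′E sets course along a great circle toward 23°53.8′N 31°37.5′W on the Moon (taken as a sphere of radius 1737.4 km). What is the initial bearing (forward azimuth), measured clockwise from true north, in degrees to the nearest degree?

292°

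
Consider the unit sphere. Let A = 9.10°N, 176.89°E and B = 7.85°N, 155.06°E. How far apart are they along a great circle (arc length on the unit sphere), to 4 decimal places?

Let φ₁ = 0.1588 rad, φ₂ = 0.1370 rad, and Δλ = -0.3810 rad.
cos c = sin φ₁ sin φ₂ + cos φ₁ cos φ₂ cos Δλ = (0.1582)(0.1366) + (0.9874)(0.9906)(0.9283) = 0.92962,
so c = arccos(0.92962) = 0.37742 rad.
On the unit sphere the arc length equals the central angle: 0.3774.

0.3774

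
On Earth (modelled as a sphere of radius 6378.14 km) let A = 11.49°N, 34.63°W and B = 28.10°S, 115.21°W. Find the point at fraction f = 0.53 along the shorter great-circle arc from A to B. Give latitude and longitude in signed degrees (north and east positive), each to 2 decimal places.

-12.11°, -74.70°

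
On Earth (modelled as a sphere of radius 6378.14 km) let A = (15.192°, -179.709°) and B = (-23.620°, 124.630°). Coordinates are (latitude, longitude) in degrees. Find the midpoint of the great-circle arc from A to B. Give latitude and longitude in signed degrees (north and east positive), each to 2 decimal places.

The central angle between A and B is δ = 1.1661 rad.
With f = 0.5, the slerp weights are sin((1−f)δ)/sin δ = 0.5989 and sin(fδ)/sin δ = 0.5989.
Weighted sum of the unit vectors: (0.5989)·(-0.9650,-0.0049,0.2621) + (0.5989)·(-0.5207,0.7539,-0.4007) = (-0.8899, 0.4486, -0.0830).
Converting back: φ = atan2(z, √(x²+y²)) = -4.76°, λ = atan2(y, x) = 153.25°.

-4.76°, 153.25°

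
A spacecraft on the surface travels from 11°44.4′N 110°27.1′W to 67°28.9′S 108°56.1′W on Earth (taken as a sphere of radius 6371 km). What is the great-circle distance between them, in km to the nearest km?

8810 km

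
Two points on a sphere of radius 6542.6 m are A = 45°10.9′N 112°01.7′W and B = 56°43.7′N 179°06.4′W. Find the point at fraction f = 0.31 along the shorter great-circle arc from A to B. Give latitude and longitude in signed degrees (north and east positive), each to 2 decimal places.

52.66°, -128.31°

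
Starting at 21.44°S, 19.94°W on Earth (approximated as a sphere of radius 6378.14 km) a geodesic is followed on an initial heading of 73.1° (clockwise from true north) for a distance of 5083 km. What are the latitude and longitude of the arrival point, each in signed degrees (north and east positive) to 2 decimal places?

Angular distance δ = d/R = 5083/6378.14 = 0.79694 rad; initial bearing θ = 1.2758 rad.
sin φ₂ = sin φ₁ cos δ + cos φ₁ sin δ cos θ = (-0.3655)(0.6989) + (0.9308)(0.7152)(0.2907) = -0.0619, so φ₂ = -3.55°.
Δλ = atan2(sin θ sin δ cos φ₁, cos δ − sin φ₁ sin φ₂) = atan2(0.6370, 0.6763) = 43.287°.
λ₂ = -19.940° + 43.287° = 23.35°.

-3.55°, 23.35°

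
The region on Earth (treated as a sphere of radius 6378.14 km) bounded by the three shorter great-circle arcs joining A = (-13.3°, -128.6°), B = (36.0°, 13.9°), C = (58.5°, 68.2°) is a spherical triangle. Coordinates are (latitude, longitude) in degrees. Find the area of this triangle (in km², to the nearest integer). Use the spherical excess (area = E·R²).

Side lengths (central angles): a = 0.7260, b = 2.3226, c = 2.4339 rad; semiperimeter s = 2.7412.
By l'Huilier's theorem, tan(E/4) = √[tan(s/2) tan((s−a)/2) tan((s−b)/2) tan((s−c)/2)], giving spherical excess E = 1.8763 rad.
Area = E·R² = 1.8763 × (6378.14)² ≈ 76328133 km².

76328133 km²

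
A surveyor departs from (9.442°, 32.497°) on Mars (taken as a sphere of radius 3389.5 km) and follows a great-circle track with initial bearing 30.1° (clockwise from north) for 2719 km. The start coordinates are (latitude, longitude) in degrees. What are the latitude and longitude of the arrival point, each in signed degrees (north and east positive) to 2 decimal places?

Angular distance δ = d/R = 2719/3389.5 = 0.80218 rad; initial bearing θ = 0.5253 rad.
sin φ₂ = sin φ₁ cos δ + cos φ₁ sin δ cos θ = (0.1640)(0.6951) + (0.9865)(0.7189)(0.8652) = 0.7275, so φ₂ = 46.68°.
Δλ = atan2(sin θ sin δ cos φ₁, cos δ − sin φ₁ sin φ₂) = atan2(0.3556, 0.5758) = 31.702°.
λ₂ = 32.497° + 31.702° = 64.20°.

46.68°, 64.20°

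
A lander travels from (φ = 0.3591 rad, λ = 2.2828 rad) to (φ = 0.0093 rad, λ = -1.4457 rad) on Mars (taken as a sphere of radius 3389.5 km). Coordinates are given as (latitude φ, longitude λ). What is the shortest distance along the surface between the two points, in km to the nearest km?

With latitudes φ₁ = 20.575°, φ₂ = 0.533° and longitude difference Δλ = 146.373°:
Haversine: a = sin²(Δφ/2) + cos φ₁ cos φ₂ sin²(Δλ/2) = 0.0303 + (0.9362)(1.0000)(0.9163) = 0.88812.
Central angle c = 2·arcsin(√a) = 2.45948 rad.
Distance = R·c = 3389.5 × 2.4595 ≈ 8336 km.

8336 km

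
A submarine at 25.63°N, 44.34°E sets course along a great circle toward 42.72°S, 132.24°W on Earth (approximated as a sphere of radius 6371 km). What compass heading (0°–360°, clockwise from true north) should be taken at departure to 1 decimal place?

188.5°

Δλ = -176.580° = -3.0819 rad.
y = sin Δλ · cos φ₂ = (-0.0597)(0.7347) = -0.0438
x = cos φ₁ sin φ₂ − sin φ₁ cos φ₂ cos Δλ = (0.9016)(-0.6784) − (0.4326)(0.7347)(-0.9982) = -0.2944
θ = atan2(y, x) = -171.53°; adding 360° gives 188.5°.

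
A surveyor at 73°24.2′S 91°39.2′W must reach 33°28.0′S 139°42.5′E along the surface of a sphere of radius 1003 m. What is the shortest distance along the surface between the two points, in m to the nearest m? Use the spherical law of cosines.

Let φ₁ = -1.2811 rad, φ₂ = -0.5841 rad, and Δλ = -2.2452 rad.
cos c = sin φ₁ sin φ₂ + cos φ₁ cos φ₂ cos Δλ = (-0.9583)(-0.5515) + (0.2856)(0.8342)(-0.6244) = 0.37970,
so c = arccos(0.37970) = 1.18133 rad.
Distance = R·c = 1003 × 1.1813 ≈ 1185 m.

1185 m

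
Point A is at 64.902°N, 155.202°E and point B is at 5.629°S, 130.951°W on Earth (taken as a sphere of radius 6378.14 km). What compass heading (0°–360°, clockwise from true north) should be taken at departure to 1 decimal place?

Δλ = 73.847° = 1.2889 rad.
y = sin Δλ · cos φ₂ = (0.9605)(0.9952) = 0.9559
x = cos φ₁ sin φ₂ − sin φ₁ cos φ₂ cos Δλ = (0.4242)(-0.0981) − (0.9056)(0.9952)(0.2782) = -0.2923
θ = atan2(y, x) = 107.00°, so the bearing is 107.0°.

107.0°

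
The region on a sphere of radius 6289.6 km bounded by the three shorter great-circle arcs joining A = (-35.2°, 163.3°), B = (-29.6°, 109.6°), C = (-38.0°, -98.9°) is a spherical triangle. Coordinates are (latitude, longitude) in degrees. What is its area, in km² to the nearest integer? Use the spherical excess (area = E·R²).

22048223 km²

Side lengths (central angles): a = 1.8734, b = 1.3000, c = 0.7879 rad; semiperimeter s = 1.9807.
By l'Huilier's theorem, tan(E/4) = √[tan(s/2) tan((s−a)/2) tan((s−b)/2) tan((s−c)/2)], giving spherical excess E = 0.5573 rad.
Area = E·R² = 0.5573 × (6289.6)² ≈ 22048223 km².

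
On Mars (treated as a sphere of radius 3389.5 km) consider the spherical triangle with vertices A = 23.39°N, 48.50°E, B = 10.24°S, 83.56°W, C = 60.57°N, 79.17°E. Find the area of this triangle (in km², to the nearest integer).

Side lengths (central angles): a = 2.2352, b = 0.7471, c = 2.3126 rad; semiperimeter s = 2.6475.
By l'Huilier's theorem, tan(E/4) = √[tan(s/2) tan((s−a)/2) tan((s−b)/2) tan((s−c)/2)], giving spherical excess E = 1.6671 rad.
Area = E·R² = 1.6671 × (3389.5)² ≈ 19153010 km².

19153010 km²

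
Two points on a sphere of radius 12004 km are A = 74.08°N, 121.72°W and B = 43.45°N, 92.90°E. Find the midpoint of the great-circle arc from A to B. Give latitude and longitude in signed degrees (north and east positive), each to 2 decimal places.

Central angle δ = 1.0501 rad. Interpolating on the sphere with fraction f = 0.5:
P = [sin((1−f)δ)·A + sin(fδ)·B] / sin δ = 0.5778·A + 0.5778·B in Cartesian coordinates,
giving P = (-0.1046, 0.2841, 0.9531), i.e. latitude 72.38°, longitude 110.20°.

72.38°, 110.20°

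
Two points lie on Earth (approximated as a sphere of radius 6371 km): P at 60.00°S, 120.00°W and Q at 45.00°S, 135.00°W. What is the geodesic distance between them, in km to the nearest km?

1942 km

Let φ₁ = -1.0472 rad, φ₂ = -0.7854 rad, and Δλ = -0.2618 rad.
cos c = sin φ₁ sin φ₂ + cos φ₁ cos φ₂ cos Δλ = (-0.8660)(-0.7071) + (0.5000)(0.7071)(0.9659) = 0.95388,
so c = arccos(0.95388) = 0.30489 rad.
Distance = R·c = 6371 × 0.3049 ≈ 1942 km.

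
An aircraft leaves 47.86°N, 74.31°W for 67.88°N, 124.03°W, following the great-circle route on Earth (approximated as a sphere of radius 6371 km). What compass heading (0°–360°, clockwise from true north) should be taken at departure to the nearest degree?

327°

Δλ = -49.720° = -0.8678 rad.
y = sin Δλ · cos φ₂ = (-0.7629)(0.3765) = -0.2873
x = cos φ₁ sin φ₂ − sin φ₁ cos φ₂ cos Δλ = (0.6709)(0.9264) − (0.7415)(0.3765)(0.6465) = 0.4410
θ = atan2(y, x) = -33.08°; adding 360° gives 327°.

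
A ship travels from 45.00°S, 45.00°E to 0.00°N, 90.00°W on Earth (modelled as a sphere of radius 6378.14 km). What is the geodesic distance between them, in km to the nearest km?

13358 km

With latitudes φ₁ = -45.000°, φ₂ = 0.000° and longitude difference Δλ = -135.000°:
cos c = sin φ₁ sin φ₂ + cos φ₁ cos φ₂ cos Δλ = (-0.7071)(0.0000) + (0.7071)(1.0000)(-0.7071) = -0.50000,
so c = arccos(-0.50000) = 2.09440 rad.
Distance = R·c = 6378.14 × 2.0944 ≈ 13358 km.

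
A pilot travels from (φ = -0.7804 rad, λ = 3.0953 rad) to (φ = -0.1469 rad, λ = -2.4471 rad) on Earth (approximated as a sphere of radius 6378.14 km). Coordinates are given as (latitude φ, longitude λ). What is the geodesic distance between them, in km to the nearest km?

5739 km

Let φ₁ = -0.7804 rad, φ₂ = -0.1469 rad, and Δλ = 0.7408 rad.
cos c = sin φ₁ sin φ₂ + cos φ₁ cos φ₂ cos Δλ = (-0.7036)(-0.1464) + (0.7106)(0.9892)(0.7379) = 0.62174,
so c = arccos(0.62174) = 0.89984 rad.
Distance = R·c = 6378.14 × 0.8998 ≈ 5739 km.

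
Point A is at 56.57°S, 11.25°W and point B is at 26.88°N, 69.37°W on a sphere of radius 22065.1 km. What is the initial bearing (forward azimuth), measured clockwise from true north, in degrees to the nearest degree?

310°

With φ₁ = -0.9873, φ₂ = 0.4691, Δλ = -1.0144 rad, the forward-azimuth formula gives
θ = atan2( sin Δλ cos φ₂ , cos φ₁ sin φ₂ − sin φ₁ cos φ₂ cos Δλ ) = atan2(-0.7574, 0.6422) = -49.70°.
Adding 360° brings this into [0°, 360°): 310°.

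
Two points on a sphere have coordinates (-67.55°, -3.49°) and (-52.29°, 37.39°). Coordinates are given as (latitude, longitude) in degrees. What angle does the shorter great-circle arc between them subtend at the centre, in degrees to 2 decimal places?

24.80°

In radians: φ₁ = -1.1790, φ₂ = -0.9126, Δλ = 40.880° = 0.7135 rad.
Haversine: a = sin²(Δφ/2) + cos φ₁ cos φ₂ sin²(Δλ/2) = 0.0176 + (0.3819)(0.6117)(0.1220) = 0.04612.
Central angle c = 2·arcsin(√a) = 0.43287 rad.
So the angular separation is 24.80°.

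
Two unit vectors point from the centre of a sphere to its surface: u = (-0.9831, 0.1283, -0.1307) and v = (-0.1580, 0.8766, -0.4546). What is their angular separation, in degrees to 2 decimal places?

70.90°

u·v = 0.3272; |u| = 1.0000, |v| = 1.0000.
cos θ = (u·v)/(|u||v|) = 0.3272, so θ = 70.90°.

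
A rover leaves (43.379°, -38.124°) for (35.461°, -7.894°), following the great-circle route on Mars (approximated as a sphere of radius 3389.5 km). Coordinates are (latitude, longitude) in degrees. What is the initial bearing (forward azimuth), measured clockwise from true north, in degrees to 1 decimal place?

Δλ = 30.230° = 0.5276 rad.
y = sin Δλ · cos φ₂ = (0.5035)(0.8145) = 0.4101
x = cos φ₁ sin φ₂ − sin φ₁ cos φ₂ cos Δλ = (0.7268)(0.5801) − (0.6868)(0.8145)(0.8640) = -0.0617
θ = atan2(y, x) = 98.55°, so the bearing is 98.6°.

98.6°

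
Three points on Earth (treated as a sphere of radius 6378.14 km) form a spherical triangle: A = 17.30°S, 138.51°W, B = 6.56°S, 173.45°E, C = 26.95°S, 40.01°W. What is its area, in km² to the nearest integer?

21708279 km²

Side lengths (central angles): a = 2.3282, b = 1.5618, c = 0.8391 rad; semiperimeter s = 2.3645.
By l'Huilier's theorem, tan(E/4) = √[tan(s/2) tan((s−a)/2) tan((s−b)/2) tan((s−c)/2)], giving spherical excess E = 0.5336 rad.
Area = E·R² = 0.5336 × (6378.14)² ≈ 21708279 km².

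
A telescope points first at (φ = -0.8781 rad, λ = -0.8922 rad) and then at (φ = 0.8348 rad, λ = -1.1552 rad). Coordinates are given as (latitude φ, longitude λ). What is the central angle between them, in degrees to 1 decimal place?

99.0°

With latitudes φ₁ = -50.311°, φ₂ = 47.831° and longitude difference Δλ = -15.069°:
cos c = sin φ₁ sin φ₂ + cos φ₁ cos φ₂ cos Δλ = (-0.7695)(0.7412) + (0.6386)(0.6713)(0.9656) = -0.15637,
so c = arccos(-0.15637) = 1.72781 rad.
So the angular separation is 99.0°.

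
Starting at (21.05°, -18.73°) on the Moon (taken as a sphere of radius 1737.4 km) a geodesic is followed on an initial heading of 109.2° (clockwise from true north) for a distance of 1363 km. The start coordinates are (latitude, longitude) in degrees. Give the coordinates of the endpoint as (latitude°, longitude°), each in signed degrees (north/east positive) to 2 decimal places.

2.14°, 23.16°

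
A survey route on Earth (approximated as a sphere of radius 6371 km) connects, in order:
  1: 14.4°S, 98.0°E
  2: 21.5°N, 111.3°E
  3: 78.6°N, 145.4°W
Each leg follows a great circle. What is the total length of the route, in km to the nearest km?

Leg 1→2: central angle 0.6667 rad, distance 4247.5 km.
Leg 2→3: central angle 1.2483 rad, distance 7952.7 km.
Total: 4247.5 + 7952.7 ≈ 12200 km.

12200 km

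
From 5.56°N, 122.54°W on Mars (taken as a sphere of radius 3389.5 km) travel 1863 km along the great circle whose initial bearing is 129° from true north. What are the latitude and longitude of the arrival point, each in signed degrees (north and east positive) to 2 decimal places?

-14.16°, -97.79°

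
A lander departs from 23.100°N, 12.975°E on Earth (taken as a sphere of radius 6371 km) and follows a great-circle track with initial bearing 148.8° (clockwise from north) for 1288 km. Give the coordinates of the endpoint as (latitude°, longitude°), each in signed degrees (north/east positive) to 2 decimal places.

13.08°, 19.11°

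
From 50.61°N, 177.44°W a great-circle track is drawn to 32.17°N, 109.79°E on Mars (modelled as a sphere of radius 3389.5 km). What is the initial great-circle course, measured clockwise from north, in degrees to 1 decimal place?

280.1°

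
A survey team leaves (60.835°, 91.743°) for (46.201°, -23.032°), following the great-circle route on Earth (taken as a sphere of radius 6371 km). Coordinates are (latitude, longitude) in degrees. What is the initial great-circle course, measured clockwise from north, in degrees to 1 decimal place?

313.9°

With φ₁ = 1.0618, φ₂ = 0.8064, Δλ = -2.0032 rad, the forward-azimuth formula gives
θ = atan2( sin Δλ cos φ₂ , cos φ₁ sin φ₂ − sin φ₁ cos φ₂ cos Δλ ) = atan2(-0.6284, 0.6050) = -46.09°.
Adding 360° brings this into [0°, 360°): 313.9°.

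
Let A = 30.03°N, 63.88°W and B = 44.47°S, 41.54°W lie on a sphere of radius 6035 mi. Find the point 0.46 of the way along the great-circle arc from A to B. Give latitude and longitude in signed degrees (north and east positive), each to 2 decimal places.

-4.36°, -54.55°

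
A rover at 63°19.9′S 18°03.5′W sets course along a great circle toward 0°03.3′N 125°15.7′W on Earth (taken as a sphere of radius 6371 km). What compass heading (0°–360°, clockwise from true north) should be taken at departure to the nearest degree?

255°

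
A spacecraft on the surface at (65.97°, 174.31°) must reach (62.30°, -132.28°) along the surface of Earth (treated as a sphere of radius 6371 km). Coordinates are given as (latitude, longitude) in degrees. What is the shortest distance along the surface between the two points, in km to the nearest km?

Let φ₁ = 1.1514 rad, φ₂ = 1.0873 rad, and Δλ = 0.9322 rad.
cos c = sin φ₁ sin φ₂ + cos φ₁ cos φ₂ cos Δλ = (0.9133)(0.8854) + (0.4072)(0.4648)(0.5961) = 0.92149,
so c = arccos(0.92149) = 0.39889 rad.
Distance = R·c = 6371 × 0.3989 ≈ 2541 km.

2541 km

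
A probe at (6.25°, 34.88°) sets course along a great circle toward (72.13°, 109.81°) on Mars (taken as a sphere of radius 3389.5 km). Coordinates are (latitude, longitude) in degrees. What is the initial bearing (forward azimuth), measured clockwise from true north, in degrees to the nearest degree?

With φ₁ = 0.1091, φ₂ = 1.2589, Δλ = 1.3078 rad, the forward-azimuth formula gives
θ = atan2( sin Δλ cos φ₂ , cos φ₁ sin φ₂ − sin φ₁ cos φ₂ cos Δλ ) = atan2(0.2963, 0.9374) = 17.54°.
So the initial bearing is 18°.

18°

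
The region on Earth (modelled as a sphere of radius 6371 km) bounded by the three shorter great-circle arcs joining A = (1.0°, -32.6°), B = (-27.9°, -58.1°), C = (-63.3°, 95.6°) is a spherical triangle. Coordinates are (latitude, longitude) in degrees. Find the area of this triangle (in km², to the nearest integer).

Side lengths (central angles): a = 1.5087, b = 1.8686, c = 0.6610 rad; semiperimeter s = 2.0191.
By l'Huilier's theorem, tan(E/4) = √[tan(s/2) tan((s−a)/2) tan((s−b)/2) tan((s−c)/2)], giving spherical excess E = 0.6305 rad.
Area = E·R² = 0.6305 × (6371)² ≈ 25592265 km².

25592265 km²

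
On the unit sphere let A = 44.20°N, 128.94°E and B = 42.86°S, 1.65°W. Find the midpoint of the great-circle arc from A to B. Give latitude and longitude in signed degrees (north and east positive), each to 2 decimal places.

1.60°, 62.26°

The central angle between A and B is δ = 2.5255 rad.
With f = 0.5, the slerp weights are sin((1−f)δ)/sin δ = 1.6491 and sin(fδ)/sin δ = 1.6491.
Weighted sum of the unit vectors: (1.6491)·(-0.4506,0.5576,0.6972) + (1.6491)·(0.7327,-0.0211,-0.6802) = (0.4653, 0.8847, 0.0280).
Converting back: φ = atan2(z, √(x²+y²)) = 1.60°, λ = atan2(y, x) = 62.26°.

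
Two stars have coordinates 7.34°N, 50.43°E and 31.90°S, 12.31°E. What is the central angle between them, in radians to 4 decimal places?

In radians: φ₁ = 0.1281, φ₂ = -0.5568, Δλ = -38.120° = -0.6653 rad.
cos c = sin φ₁ sin φ₂ + cos φ₁ cos φ₂ cos Δλ = (0.1278)(-0.5284) + (0.9918)(0.8490)(0.7867) = 0.59492,
so c = arccos(0.59492) = 0.93363 rad.
So the angular separation is 0.9336 rad.

0.9336 rad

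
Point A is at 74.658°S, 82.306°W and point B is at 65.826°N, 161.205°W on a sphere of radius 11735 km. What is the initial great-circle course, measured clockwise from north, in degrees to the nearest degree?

With φ₁ = -1.3030, φ₂ = 1.1489, Δλ = -1.3770 rad, the forward-azimuth formula gives
θ = atan2( sin Δλ cos φ₂ , cos φ₁ sin φ₂ − sin φ₁ cos φ₂ cos Δλ ) = atan2(-0.4018, 0.3174) = -51.70°.
Adding 360° brings this into [0°, 360°): 308°.

308°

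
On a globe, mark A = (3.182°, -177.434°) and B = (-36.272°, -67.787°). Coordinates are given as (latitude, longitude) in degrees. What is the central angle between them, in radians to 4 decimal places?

1.8792 rad

With latitudes φ₁ = 3.182°, φ₂ = -36.272° and longitude difference Δλ = 109.647°:
cos c = sin φ₁ sin φ₂ + cos φ₁ cos φ₂ cos Δλ = (0.0555)(-0.5916) + (0.9985)(0.8062)(-0.3362) = -0.30349,
so c = arccos(-0.30349) = 1.87915 rad.
So the angular separation is 1.8792 rad.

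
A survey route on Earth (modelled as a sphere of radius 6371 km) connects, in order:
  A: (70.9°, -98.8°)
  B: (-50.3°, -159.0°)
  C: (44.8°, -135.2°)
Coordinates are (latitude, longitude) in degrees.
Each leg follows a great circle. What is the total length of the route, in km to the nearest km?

Leg A→B: central angle 2.2436 rad, distance 14293.9 km.
Leg B→C: central angle 1.6986 rad, distance 10821.7 km.
Total: 14293.9 + 10821.7 ≈ 25116 km.

25116 km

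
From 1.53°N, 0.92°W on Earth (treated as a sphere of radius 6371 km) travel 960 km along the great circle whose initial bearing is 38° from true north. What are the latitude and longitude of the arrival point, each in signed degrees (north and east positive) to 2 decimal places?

8.32°, 4.44°

Angular distance δ = d/R = 960/6371 = 0.15068 rad; initial bearing θ = 0.6632 rad.
sin φ₂ = sin φ₁ cos δ + cos φ₁ sin δ cos θ = (0.0267)(0.9887) + (0.9996)(0.1501)(0.7880) = 0.1446, so φ₂ = 8.32°.
Δλ = atan2(sin θ sin δ cos φ₁, cos δ − sin φ₁ sin φ₂) = atan2(0.0924, 0.9848) = 5.359°.
λ₂ = -0.920° + 5.359° = 4.44°.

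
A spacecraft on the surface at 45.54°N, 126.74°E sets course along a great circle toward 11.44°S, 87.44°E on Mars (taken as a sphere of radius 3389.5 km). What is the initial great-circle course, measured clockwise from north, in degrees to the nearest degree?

Δλ = -39.300° = -0.6859 rad.
y = sin Δλ · cos φ₂ = (-0.6334)(0.9801) = -0.6208
x = cos φ₁ sin φ₂ − sin φ₁ cos φ₂ cos Δλ = (0.7004)(-0.1983) − (0.7137)(0.9801)(0.7738) = -0.6803
θ = atan2(y, x) = -137.62°; adding 360° gives 222°.

222°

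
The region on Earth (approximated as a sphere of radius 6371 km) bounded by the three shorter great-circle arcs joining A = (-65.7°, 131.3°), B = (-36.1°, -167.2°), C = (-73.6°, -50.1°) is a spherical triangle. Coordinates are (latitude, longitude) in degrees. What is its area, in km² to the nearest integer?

12806645 km²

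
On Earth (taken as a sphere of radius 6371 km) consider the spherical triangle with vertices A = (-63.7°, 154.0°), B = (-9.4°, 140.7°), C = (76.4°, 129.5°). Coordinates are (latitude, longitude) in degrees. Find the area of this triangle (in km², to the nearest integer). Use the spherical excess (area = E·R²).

Side lengths (central angles): a = 1.5019, b = 2.4600, c = 0.9621 rad; semiperimeter s = 2.4620.
By l'Huilier's theorem, tan(E/4) = √[tan(s/2) tan((s−a)/2) tan((s−b)/2) tan((s−c)/2)], giving spherical excess E = 0.1488 rad.
Area = E·R² = 0.1488 × (6371)² ≈ 6039194 km².

6039194 km²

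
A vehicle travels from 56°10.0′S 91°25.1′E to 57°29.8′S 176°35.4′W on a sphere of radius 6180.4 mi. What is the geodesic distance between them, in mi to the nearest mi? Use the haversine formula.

In radians: φ₁ = -0.9803, φ₂ = -1.0035, Δλ = 91.992° = 1.6056 rad.
Haversine: a = sin²(Δφ/2) + cos φ₁ cos φ₂ sin²(Δλ/2) = 0.0001 + (0.5568)(0.5373)(0.5174) = 0.15493.
Central angle c = 2·arcsin(√a) = 0.80910 rad.
Distance = R·c = 6180.4 × 0.8091 ≈ 5001 mi.

5001 mi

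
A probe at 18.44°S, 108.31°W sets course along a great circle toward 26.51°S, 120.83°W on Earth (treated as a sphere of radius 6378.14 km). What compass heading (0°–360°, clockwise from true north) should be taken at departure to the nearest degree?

With φ₁ = -0.3218, φ₂ = -0.4627, Δλ = -0.2185 rad, the forward-azimuth formula gives
θ = atan2( sin Δλ cos φ₂ , cos φ₁ sin φ₂ − sin φ₁ cos φ₂ cos Δλ ) = atan2(-0.1940, -0.1471) = -127.18°.
Adding 360° brings this into [0°, 360°): 233°.

233°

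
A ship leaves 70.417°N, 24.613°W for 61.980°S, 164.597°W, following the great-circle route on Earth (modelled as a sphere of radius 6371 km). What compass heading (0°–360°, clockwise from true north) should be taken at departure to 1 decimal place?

With φ₁ = 1.2290, φ₂ = -1.0818, Δλ = -2.4432 rad, the forward-azimuth formula gives
θ = atan2( sin Δλ cos φ₂ , cos φ₁ sin φ₂ − sin φ₁ cos φ₂ cos Δλ ) = atan2(-0.3021, 0.0431) = -81.88°.
Adding 360° brings this into [0°, 360°): 278.1°.

278.1°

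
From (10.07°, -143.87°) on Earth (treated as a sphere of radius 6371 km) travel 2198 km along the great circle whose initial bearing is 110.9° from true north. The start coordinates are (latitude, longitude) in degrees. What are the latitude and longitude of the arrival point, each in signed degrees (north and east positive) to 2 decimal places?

2.62°, -125.43°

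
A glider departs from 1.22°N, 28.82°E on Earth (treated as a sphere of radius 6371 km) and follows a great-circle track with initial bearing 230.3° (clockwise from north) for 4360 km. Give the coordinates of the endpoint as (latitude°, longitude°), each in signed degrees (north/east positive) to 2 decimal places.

-22.78°, -3.02°

Angular distance δ = d/R = 4360/6371 = 0.68435 rad; initial bearing θ = 4.0195 rad.
sin φ₂ = sin φ₁ cos δ + cos φ₁ sin δ cos θ = (0.0213)(0.7748) + (0.9998)(0.6322)(-0.6388) = -0.3872, so φ₂ = -22.78°.
Δλ = atan2(sin θ sin δ cos φ₁, cos δ − sin φ₁ sin φ₂) = atan2(-0.4863, 0.7831) = -31.840°.
λ₂ = 28.820° − 31.840° = -3.02°.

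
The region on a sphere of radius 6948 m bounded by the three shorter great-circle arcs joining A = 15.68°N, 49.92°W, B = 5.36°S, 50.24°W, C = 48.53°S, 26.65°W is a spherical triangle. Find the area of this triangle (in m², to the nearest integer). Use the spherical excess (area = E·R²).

3190056 m²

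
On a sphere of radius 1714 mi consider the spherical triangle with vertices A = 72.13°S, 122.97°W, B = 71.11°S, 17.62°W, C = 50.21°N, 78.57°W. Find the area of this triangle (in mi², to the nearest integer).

3055023 mi²

Side lengths (central angles): a = 2.2477, b = 2.2031, c = 0.5070 rad; semiperimeter s = 2.4789.
By l'Huilier's theorem, tan(E/4) = √[tan(s/2) tan((s−a)/2) tan((s−b)/2) tan((s−c)/2)], giving spherical excess E = 1.0399 rad.
Area = E·R² = 1.0399 × (1714)² ≈ 3055023 mi².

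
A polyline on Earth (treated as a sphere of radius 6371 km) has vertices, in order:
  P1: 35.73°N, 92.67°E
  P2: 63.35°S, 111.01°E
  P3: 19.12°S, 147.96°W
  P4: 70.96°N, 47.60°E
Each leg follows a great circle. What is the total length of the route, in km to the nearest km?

Leg P1→P2: central angle 1.7480 rad, distance 11136.7 km.
Leg P2→P3: central angle 1.3575 rad, distance 8648.7 km.
Leg P3→P4: central angle 2.2225 rad, distance 14159.7 km.
Total: 11136.7 + 8648.7 + 14159.7 ≈ 33945 km.

33945 km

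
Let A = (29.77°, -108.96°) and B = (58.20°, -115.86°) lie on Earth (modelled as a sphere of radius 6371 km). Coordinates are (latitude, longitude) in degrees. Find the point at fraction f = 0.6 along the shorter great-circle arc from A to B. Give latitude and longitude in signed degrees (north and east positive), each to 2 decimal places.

Central angle δ = 0.5031 rad. Interpolating on the sphere with fraction f = 0.6:
P = [sin((1−f)δ)·A + sin(fδ)·B] / sin δ = 0.4146·A + 0.6166·B in Cartesian coordinates,
giving P = (-0.2586, -0.6327, 0.7299), i.e. latitude 46.88°, longitude -112.23°.

46.88°, -112.23°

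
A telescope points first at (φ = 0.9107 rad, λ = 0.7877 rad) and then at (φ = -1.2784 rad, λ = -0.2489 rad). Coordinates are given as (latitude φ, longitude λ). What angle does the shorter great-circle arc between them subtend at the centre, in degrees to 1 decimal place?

In radians: φ₁ = 0.9107, φ₂ = -1.2784, Δλ = -59.393° = -1.0366 rad.
cos c = sin φ₁ sin φ₂ + cos φ₁ cos φ₂ cos Δλ = (0.7899)(-0.9576) + (0.6132)(0.2882)(0.5091) = -0.66641,
so c = arccos(-0.66641) = 2.30018 rad.
So the angular separation is 131.8°.

131.8°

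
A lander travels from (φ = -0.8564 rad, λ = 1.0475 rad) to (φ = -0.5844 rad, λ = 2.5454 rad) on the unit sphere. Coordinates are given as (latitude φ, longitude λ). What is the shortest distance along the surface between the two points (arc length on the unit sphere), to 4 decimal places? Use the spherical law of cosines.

1.0966

Let φ₁ = -0.8564 rad, φ₂ = -0.5844 rad, and Δλ = 1.4979 rad.
cos c = sin φ₁ sin φ₂ + cos φ₁ cos φ₂ cos Δλ = (-0.7555)(-0.5517) + (0.6552)(0.8340)(0.0728) = 0.45660,
so c = arccos(0.45660) = 1.09663 rad.
On the unit sphere the arc length equals the central angle: 1.0966.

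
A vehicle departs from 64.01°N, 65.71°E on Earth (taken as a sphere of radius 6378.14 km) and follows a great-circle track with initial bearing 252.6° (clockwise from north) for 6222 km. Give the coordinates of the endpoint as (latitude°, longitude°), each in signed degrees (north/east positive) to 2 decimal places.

23.30°, 6.36°

Angular distance δ = d/R = 6222/6378.14 = 0.97552 rad; initial bearing θ = 4.4087 rad.
sin φ₂ = sin φ₁ cos δ + cos φ₁ sin δ cos θ = (0.8989)(0.5607) + (0.4382)(0.8280)(-0.2990) = 0.3955, so φ₂ = 23.30°.
Δλ = atan2(sin θ sin δ cos φ₁, cos δ − sin φ₁ sin φ₂) = atan2(-0.3462, 0.2052) = -59.345°.
λ₂ = 65.710° − 59.345° = 6.36°.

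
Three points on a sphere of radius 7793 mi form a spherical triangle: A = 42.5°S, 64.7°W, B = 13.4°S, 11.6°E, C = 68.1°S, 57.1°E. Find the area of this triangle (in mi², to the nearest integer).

Side lengths (central angles): a = 1.0823, b = 1.0679, c = 1.2383 rad; semiperimeter s = 1.6942.
By l'Huilier's theorem, tan(E/4) = √[tan(s/2) tan((s−a)/2) tan((s−b)/2) tan((s−c)/2)], giving spherical excess E = 0.6498 rad.
Area = E·R² = 0.6498 × (7793)² ≈ 39461970 mi².

39461970 mi²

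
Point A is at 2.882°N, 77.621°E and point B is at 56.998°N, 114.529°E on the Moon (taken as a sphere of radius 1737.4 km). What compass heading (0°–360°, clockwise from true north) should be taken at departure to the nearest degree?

With φ₁ = 0.0503, φ₂ = 0.9948, Δλ = 0.6442 rad, the forward-azimuth formula gives
θ = atan2( sin Δλ cos φ₂ , cos φ₁ sin φ₂ − sin φ₁ cos φ₂ cos Δλ ) = atan2(0.3271, 0.8157) = 21.85°.
So the initial bearing is 22°.

22°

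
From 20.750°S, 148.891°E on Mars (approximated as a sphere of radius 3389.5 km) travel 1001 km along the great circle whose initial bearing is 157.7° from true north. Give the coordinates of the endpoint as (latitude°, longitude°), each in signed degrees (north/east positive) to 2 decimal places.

Angular distance δ = d/R = 1001/3389.5 = 0.29532 rad; initial bearing θ = 2.7524 rad.
sin φ₂ = sin φ₁ cos δ + cos φ₁ sin δ cos θ = (-0.3543)(0.9567) + (0.9351)(0.2910)(-0.9252) = -0.5908, so φ₂ = -36.21°.
Δλ = atan2(sin θ sin δ cos φ₁, cos δ − sin φ₁ sin φ₂) = atan2(0.1033, 0.7474) = 7.867°.
λ₂ = 148.891° + 7.867° = 156.76°.

-36.21°, 156.76°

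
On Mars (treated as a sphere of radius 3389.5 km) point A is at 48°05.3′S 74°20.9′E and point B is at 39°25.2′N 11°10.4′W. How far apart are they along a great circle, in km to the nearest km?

Let φ₁ = -0.8393 rad, φ₂ = 0.6880 rad, and Δλ = -1.4926 rad.
cos c = sin φ₁ sin φ₂ + cos φ₁ cos φ₂ cos Δλ = (-0.7442)(0.6350) + (0.6680)(0.7725)(0.0781) = -0.43226,
so c = arccos(-0.43226) = 2.01779 rad.
Distance = R·c = 3389.5 × 2.0178 ≈ 6839 km.

6839 km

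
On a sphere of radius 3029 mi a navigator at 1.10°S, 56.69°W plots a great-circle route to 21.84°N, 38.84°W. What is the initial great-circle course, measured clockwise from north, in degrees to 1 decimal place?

36.2°

With φ₁ = -0.0192, φ₂ = 0.3812, Δλ = 0.3115 rad, the forward-azimuth formula gives
θ = atan2( sin Δλ cos φ₂ , cos φ₁ sin φ₂ − sin φ₁ cos φ₂ cos Δλ ) = atan2(0.2845, 0.3889) = 36.19°.
So the initial bearing is 36.2°.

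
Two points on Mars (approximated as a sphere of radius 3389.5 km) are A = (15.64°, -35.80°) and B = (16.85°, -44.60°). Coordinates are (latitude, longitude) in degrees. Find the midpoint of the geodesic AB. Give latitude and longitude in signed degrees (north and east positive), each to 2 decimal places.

The central angle between A and B is δ = 0.1489 rad.
With f = 0.5, the slerp weights are sin((1−f)δ)/sin δ = 0.5014 and sin(fδ)/sin δ = 0.5014.
Weighted sum of the unit vectors: (0.5014)·(0.7810,-0.5633,0.2696) + (0.5014)·(0.6815,-0.6720,0.2899) = (0.7333, -0.6194, 0.2805).
Converting back: φ = atan2(z, √(x²+y²)) = 16.29°, λ = atan2(y, x) = -40.19°.

16.29°, -40.19°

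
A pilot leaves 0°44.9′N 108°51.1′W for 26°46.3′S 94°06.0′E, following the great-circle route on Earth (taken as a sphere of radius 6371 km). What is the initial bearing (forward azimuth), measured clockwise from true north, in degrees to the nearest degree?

Δλ = -157.048° = -2.7410 rad.
y = sin Δλ · cos φ₂ = (-0.3900)(0.8928) = -0.3482
x = cos φ₁ sin φ₂ − sin φ₁ cos φ₂ cos Δλ = (0.9999)(-0.4504) − (0.0131)(0.8928)(-0.9208) = -0.4397
θ = atan2(y, x) = -141.63°; adding 360° gives 218°.

218°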